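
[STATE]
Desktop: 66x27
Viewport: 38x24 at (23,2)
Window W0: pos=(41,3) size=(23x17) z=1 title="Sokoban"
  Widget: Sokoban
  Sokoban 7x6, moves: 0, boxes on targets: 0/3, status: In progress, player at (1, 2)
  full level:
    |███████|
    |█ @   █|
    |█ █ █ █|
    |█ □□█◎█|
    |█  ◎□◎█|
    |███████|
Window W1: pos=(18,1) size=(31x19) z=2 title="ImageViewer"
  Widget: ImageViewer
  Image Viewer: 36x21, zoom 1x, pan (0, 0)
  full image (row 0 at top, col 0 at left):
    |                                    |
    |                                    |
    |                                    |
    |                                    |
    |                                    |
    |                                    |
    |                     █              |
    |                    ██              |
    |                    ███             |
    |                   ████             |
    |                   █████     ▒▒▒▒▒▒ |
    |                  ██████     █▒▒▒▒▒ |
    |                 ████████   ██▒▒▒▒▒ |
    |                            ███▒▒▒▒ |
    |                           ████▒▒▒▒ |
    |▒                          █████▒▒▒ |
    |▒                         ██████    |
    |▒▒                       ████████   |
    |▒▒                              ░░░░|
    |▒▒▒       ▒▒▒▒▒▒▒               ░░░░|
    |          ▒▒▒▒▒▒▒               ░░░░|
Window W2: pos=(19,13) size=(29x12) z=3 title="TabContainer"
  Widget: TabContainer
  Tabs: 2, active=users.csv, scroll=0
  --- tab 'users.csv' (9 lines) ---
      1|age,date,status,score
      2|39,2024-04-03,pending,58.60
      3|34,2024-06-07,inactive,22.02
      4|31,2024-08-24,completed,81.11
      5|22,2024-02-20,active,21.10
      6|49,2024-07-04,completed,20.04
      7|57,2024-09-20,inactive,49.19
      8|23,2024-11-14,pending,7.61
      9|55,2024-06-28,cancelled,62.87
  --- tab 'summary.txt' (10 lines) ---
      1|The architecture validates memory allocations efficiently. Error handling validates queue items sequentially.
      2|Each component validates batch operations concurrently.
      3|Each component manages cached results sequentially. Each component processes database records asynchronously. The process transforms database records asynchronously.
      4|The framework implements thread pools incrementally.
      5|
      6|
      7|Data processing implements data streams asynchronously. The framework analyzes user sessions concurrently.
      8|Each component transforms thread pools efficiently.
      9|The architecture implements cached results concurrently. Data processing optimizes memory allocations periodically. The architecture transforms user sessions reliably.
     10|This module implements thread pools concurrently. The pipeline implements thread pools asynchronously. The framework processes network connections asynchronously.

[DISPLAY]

geViewer                 ┃            
─────────────────────────┨━━━━━━━━━━━━
                         ┃n           
                         ┃────────────
                         ┃            
                         ┃            
                         ┃            
                         ┃            
                 █       ┃            
                ██       ┃            
                ███      ┃0  0/3      
━━━━━━━━━━━━━━━━━━━━━━━━┓┃            
bContainer              ┃┃            
────────────────────────┨┃            
ers.csv]│ summary.txt   ┃┃            
────────────────────────┃┃            
,date,status,score      ┃┃            
2024-04-03,pending,58.60┃┛━━━━━━━━━━━━
2024-06-07,inactive,22.0┃             
2024-08-24,completed,81.┃             
2024-02-20,active,21.10 ┃             
2024-07-04,completed,20.┃             
━━━━━━━━━━━━━━━━━━━━━━━━┛             
                                      


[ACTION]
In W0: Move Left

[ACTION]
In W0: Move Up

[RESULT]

geViewer                 ┃            
─────────────────────────┨━━━━━━━━━━━━
                         ┃n           
                         ┃────────────
                         ┃            
                         ┃            
                         ┃            
                         ┃            
                 █       ┃            
                ██       ┃            
                ███      ┃1  0/3      
━━━━━━━━━━━━━━━━━━━━━━━━┓┃            
bContainer              ┃┃            
────────────────────────┨┃            
ers.csv]│ summary.txt   ┃┃            
────────────────────────┃┃            
,date,status,score      ┃┃            
2024-04-03,pending,58.60┃┛━━━━━━━━━━━━
2024-06-07,inactive,22.0┃             
2024-08-24,completed,81.┃             
2024-02-20,active,21.10 ┃             
2024-07-04,completed,20.┃             
━━━━━━━━━━━━━━━━━━━━━━━━┛             
                                      


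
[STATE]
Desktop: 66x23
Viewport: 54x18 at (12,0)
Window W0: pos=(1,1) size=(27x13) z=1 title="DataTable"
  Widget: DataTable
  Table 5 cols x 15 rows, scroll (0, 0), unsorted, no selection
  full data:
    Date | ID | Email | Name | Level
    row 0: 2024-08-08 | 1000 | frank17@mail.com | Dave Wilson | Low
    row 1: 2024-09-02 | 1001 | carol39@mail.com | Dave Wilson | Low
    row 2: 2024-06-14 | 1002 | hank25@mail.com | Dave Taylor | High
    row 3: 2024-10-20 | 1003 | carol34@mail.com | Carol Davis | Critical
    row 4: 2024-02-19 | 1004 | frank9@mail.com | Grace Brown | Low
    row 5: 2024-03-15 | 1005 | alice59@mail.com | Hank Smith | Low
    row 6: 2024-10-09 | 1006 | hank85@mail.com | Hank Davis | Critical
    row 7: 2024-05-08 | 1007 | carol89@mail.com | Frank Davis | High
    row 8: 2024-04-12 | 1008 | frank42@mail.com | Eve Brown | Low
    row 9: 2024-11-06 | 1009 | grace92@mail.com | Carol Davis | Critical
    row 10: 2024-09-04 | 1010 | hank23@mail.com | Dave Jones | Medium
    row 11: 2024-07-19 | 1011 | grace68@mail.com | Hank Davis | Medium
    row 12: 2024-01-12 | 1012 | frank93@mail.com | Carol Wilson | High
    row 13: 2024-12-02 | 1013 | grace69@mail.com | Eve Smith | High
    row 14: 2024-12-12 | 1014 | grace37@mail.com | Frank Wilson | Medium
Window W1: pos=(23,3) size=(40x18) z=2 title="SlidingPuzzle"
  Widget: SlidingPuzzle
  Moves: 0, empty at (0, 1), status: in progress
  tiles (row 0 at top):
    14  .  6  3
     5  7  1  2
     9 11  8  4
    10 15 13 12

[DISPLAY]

                                                      
━━━━━━━━━━━━━━━┓                                      
               ┃                                      
───────────┏━━━━━━━━━━━━━━━━━━━━━━━━━━━━━━━━━━━━━━┓   
│ID  │Email┃ SlidingPuzzle                        ┃   
┼────┼─────┠──────────────────────────────────────┨   
│1000│frank┃┌────┬────┬────┬────┐                 ┃   
│1001│carol┃│ 14 │    │  6 │  3 │                 ┃   
│1002│hank2┃├────┼────┼────┼────┤                 ┃   
│1003│carol┃│  5 │  7 │  1 │  2 │                 ┃   
│1004│frank┃├────┼────┼────┼────┤                 ┃   
│1005│alice┃│  9 │ 11 │  8 │  4 │                 ┃   
│1006│hank8┃├────┼────┼────┼────┤                 ┃   
━━━━━━━━━━━┃│ 10 │ 15 │ 13 │ 12 │                 ┃   
           ┃└────┴────┴────┴────┘                 ┃   
           ┃Moves: 0                              ┃   
           ┃                                      ┃   
           ┃                                      ┃   


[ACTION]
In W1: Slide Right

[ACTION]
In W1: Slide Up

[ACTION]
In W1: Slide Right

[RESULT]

                                                      
━━━━━━━━━━━━━━━┓                                      
               ┃                                      
───────────┏━━━━━━━━━━━━━━━━━━━━━━━━━━━━━━━━━━━━━━┓   
│ID  │Email┃ SlidingPuzzle                        ┃   
┼────┼─────┠──────────────────────────────────────┨   
│1000│frank┃┌────┬────┬────┬────┐                 ┃   
│1001│carol┃│  5 │ 14 │  6 │  3 │                 ┃   
│1002│hank2┃├────┼────┼────┼────┤                 ┃   
│1003│carol┃│    │  7 │  1 │  2 │                 ┃   
│1004│frank┃├────┼────┼────┼────┤                 ┃   
│1005│alice┃│  9 │ 11 │  8 │  4 │                 ┃   
│1006│hank8┃├────┼────┼────┼────┤                 ┃   
━━━━━━━━━━━┃│ 10 │ 15 │ 13 │ 12 │                 ┃   
           ┃└────┴────┴────┴────┘                 ┃   
           ┃Moves: 2                              ┃   
           ┃                                      ┃   
           ┃                                      ┃   


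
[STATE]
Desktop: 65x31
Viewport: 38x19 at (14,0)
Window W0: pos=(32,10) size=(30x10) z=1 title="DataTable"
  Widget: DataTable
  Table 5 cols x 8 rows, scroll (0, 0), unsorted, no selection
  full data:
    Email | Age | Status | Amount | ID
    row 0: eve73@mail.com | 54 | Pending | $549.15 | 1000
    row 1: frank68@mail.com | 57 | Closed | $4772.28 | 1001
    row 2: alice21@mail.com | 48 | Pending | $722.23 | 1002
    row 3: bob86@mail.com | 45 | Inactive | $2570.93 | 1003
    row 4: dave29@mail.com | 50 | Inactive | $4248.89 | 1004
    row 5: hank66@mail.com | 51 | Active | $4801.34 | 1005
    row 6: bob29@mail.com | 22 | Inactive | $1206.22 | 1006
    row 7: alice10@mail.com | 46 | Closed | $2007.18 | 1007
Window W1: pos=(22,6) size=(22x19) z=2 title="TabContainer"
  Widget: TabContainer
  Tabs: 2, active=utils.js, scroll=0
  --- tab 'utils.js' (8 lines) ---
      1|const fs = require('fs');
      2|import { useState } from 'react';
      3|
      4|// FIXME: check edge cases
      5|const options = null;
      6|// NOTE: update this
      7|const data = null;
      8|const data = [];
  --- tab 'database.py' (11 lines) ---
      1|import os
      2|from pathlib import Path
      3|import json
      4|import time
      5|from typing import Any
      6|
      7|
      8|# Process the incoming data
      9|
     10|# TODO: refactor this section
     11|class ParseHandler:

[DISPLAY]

                                      
                                      
                                      
                                      
                                      
                                      
        ┏━━━━━━━━━━━━━━━━━━━━┓        
        ┃ TabContainer       ┃        
        ┠────────────────────┨        
        ┃[utils.js]│ database┃        
        ┃────────────────────┃━━━━━━━━
        ┃const fs = require('┃        
        ┃import { useState } ┃────────
        ┃                    ┃     │Ag
        ┃// FIXME: check edge┃─────┼──
        ┃const options = null┃com  │54
        ┃// NOTE: update this┃l.com│57
        ┃const data = null;  ┃l.com│48
        ┃const data = [];    ┃com  │45


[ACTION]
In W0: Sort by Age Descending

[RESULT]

                                      
                                      
                                      
                                      
                                      
                                      
        ┏━━━━━━━━━━━━━━━━━━━━┓        
        ┃ TabContainer       ┃        
        ┠────────────────────┨        
        ┃[utils.js]│ database┃        
        ┃────────────────────┃━━━━━━━━
        ┃const fs = require('┃        
        ┃import { useState } ┃────────
        ┃                    ┃     │Ag
        ┃// FIXME: check edge┃─────┼──
        ┃const options = null┃l.com│57
        ┃// NOTE: update this┃com  │54
        ┃const data = null;  ┃.com │51
        ┃const data = [];    ┃.com │50


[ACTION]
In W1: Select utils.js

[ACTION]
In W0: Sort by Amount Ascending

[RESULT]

                                      
                                      
                                      
                                      
                                      
                                      
        ┏━━━━━━━━━━━━━━━━━━━━┓        
        ┃ TabContainer       ┃        
        ┠────────────────────┨        
        ┃[utils.js]│ database┃        
        ┃────────────────────┃━━━━━━━━
        ┃const fs = require('┃        
        ┃import { useState } ┃────────
        ┃                    ┃     │Ag
        ┃// FIXME: check edge┃─────┼──
        ┃const options = null┃com  │54
        ┃// NOTE: update this┃l.com│48
        ┃const data = null;  ┃com  │22
        ┃const data = [];    ┃l.com│46


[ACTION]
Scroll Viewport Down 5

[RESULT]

                                      
        ┏━━━━━━━━━━━━━━━━━━━━┓        
        ┃ TabContainer       ┃        
        ┠────────────────────┨        
        ┃[utils.js]│ database┃        
        ┃────────────────────┃━━━━━━━━
        ┃const fs = require('┃        
        ┃import { useState } ┃────────
        ┃                    ┃     │Ag
        ┃// FIXME: check edge┃─────┼──
        ┃const options = null┃com  │54
        ┃// NOTE: update this┃l.com│48
        ┃const data = null;  ┃com  │22
        ┃const data = [];    ┃l.com│46
        ┃                    ┃━━━━━━━━
        ┃                    ┃        
        ┃                    ┃        
        ┃                    ┃        
        ┃                    ┃        


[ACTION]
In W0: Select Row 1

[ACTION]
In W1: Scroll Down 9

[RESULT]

                                      
        ┏━━━━━━━━━━━━━━━━━━━━┓        
        ┃ TabContainer       ┃        
        ┠────────────────────┨        
        ┃[utils.js]│ database┃        
        ┃────────────────────┃━━━━━━━━
        ┃const data = [];    ┃        
        ┃                    ┃────────
        ┃                    ┃     │Ag
        ┃                    ┃─────┼──
        ┃                    ┃com  │54
        ┃                    ┃l.com│48
        ┃                    ┃com  │22
        ┃                    ┃l.com│46
        ┃                    ┃━━━━━━━━
        ┃                    ┃        
        ┃                    ┃        
        ┃                    ┃        
        ┃                    ┃        


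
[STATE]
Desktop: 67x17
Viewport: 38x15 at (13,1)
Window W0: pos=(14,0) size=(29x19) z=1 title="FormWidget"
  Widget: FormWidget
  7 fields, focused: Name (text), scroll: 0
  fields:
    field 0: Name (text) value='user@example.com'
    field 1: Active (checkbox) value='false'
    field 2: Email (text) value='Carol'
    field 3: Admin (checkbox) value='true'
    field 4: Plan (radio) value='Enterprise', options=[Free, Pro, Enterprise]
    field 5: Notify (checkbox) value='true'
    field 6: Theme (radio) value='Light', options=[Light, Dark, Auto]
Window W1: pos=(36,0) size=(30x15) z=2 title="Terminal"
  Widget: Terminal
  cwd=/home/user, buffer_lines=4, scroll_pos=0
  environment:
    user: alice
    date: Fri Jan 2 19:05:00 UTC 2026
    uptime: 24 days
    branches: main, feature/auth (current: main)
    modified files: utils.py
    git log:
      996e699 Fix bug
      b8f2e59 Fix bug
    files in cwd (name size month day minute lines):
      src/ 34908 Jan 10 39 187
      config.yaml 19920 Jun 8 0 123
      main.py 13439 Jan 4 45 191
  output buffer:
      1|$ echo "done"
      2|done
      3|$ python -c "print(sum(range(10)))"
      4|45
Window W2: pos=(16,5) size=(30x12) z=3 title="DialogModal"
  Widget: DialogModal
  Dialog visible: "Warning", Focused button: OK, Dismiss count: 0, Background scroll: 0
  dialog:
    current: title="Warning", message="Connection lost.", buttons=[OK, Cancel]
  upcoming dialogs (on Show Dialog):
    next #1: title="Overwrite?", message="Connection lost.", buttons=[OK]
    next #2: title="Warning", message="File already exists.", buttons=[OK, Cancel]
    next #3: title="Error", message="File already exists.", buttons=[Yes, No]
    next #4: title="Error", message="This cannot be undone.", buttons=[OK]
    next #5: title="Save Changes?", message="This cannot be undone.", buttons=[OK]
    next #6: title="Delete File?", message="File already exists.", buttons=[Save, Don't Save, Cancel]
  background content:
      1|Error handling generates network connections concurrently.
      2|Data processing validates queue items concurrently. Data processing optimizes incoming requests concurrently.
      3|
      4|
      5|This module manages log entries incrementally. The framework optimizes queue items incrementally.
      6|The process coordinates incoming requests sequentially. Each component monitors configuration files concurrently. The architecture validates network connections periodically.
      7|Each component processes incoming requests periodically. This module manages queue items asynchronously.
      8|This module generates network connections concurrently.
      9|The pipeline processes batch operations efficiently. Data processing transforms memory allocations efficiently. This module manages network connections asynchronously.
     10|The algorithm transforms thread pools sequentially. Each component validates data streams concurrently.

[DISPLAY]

 ┃ FormWidget          ┃ Terminal     
 ┠─────────────────────┠──────────────
 ┃> Name:       [user@e┃$ echo "done" 
 ┃  Active:     [ ]    ┃done          
 ┃ ┏━━━━━━━━━━━━━━━━━━━━━━━━━━━━┓-c "p
 ┃ ┃ DialogModal                ┃     
 ┃ ┠────────────────────────────┨     
 ┃ ┃Error handling generates net┃     
 ┃ ┃Data┌──────────────────┐s qu┃     
 ┃ ┃    │     Warning      │    ┃     
 ┃ ┃    │ Connection lost. │    ┃     
 ┃ ┃This│  [OK]  Cancel    │entr┃     
 ┃ ┃The └──────────────────┘inco┃     
 ┃ ┃Each component processes inc┃━━━━━
 ┃ ┃This module generates networ┃     


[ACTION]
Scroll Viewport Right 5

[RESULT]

rmWidget          ┃ Terminal          
──────────────────┠───────────────────
ame:       [user@e┃$ echo "done"      
ctive:     [ ]    ┃done               
━━━━━━━━━━━━━━━━━━━━━━━━━━━┓-c "print(
DialogModal                ┃          
───────────────────────────┨          
rror handling generates net┃          
ata┌──────────────────┐s qu┃          
   │     Warning      │    ┃          
   │ Connection lost. │    ┃          
his│  [OK]  Cancel    │entr┃          
he └──────────────────┘inco┃          
ach component processes inc┃━━━━━━━━━━
his module generates networ┃          


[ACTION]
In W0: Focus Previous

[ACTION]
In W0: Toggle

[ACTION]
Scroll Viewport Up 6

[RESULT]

━━━━━━━━━━━━━━━━━━┏━━━━━━━━━━━━━━━━━━━
rmWidget          ┃ Terminal          
──────────────────┠───────────────────
ame:       [user@e┃$ echo "done"      
ctive:     [ ]    ┃done               
━━━━━━━━━━━━━━━━━━━━━━━━━━━┓-c "print(
DialogModal                ┃          
───────────────────────────┨          
rror handling generates net┃          
ata┌──────────────────┐s qu┃          
   │     Warning      │    ┃          
   │ Connection lost. │    ┃          
his│  [OK]  Cancel    │entr┃          
he └──────────────────┘inco┃          
ach component processes inc┃━━━━━━━━━━


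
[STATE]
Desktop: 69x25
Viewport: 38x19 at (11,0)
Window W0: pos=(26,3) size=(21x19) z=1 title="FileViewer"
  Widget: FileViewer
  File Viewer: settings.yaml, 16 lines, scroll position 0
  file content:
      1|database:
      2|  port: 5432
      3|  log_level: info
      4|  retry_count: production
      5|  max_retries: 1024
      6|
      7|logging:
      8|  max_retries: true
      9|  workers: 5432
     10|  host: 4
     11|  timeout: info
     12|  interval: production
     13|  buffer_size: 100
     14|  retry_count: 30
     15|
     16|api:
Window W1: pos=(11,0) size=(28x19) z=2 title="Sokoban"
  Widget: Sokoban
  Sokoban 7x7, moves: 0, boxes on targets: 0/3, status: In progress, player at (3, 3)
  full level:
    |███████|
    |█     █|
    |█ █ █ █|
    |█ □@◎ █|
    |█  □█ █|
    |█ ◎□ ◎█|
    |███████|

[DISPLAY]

┏━━━━━━━━━━━━━━━━━━━━━━━━━━┓          
┃ Sokoban                  ┃          
┠──────────────────────────┨          
┃███████                   ┃━━━━━━━┓  
┃█     █                   ┃       ┃  
┃█ █ █ █                   ┃───────┨  
┃█ □@◎ █                   ┃      ▲┃  
┃█  □█ █                   ┃      █┃  
┃█ ◎□ ◎█                   ┃ info ░┃  
┃███████                   ┃t: pro░┃  
┃Moves: 0  0/3             ┃s: 102░┃  
┃                          ┃      ░┃  
┃                          ┃      ░┃  
┃                          ┃s: tru░┃  
┃                          ┃432   ░┃  
┃                          ┃      ░┃  
┃                          ┃nfo   ░┃  
┃                          ┃produc░┃  
┗━━━━━━━━━━━━━━━━━━━━━━━━━━┛e: 100░┃  


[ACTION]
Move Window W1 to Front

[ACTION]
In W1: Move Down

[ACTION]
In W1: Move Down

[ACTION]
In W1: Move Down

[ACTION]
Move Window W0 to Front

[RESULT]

┏━━━━━━━━━━━━━━━━━━━━━━━━━━┓          
┃ Sokoban                  ┃          
┠──────────────────────────┨          
┃███████       ┏━━━━━━━━━━━━━━━━━━━┓  
┃█     █       ┃ FileViewer        ┃  
┃█ █ █ █       ┠───────────────────┨  
┃█ □@◎ █       ┃database:         ▲┃  
┃█  □█ █       ┃  port: 5432      █┃  
┃█ ◎□ ◎█       ┃  log_level: info ░┃  
┃███████       ┃  retry_count: pro░┃  
┃Moves: 0  0/3 ┃  max_retries: 102░┃  
┃              ┃                  ░┃  
┃              ┃logging:          ░┃  
┃              ┃  max_retries: tru░┃  
┃              ┃  workers: 5432   ░┃  
┃              ┃  host: 4         ░┃  
┃              ┃  timeout: info   ░┃  
┃              ┃  interval: produc░┃  
┗━━━━━━━━━━━━━━┃  buffer_size: 100░┃  


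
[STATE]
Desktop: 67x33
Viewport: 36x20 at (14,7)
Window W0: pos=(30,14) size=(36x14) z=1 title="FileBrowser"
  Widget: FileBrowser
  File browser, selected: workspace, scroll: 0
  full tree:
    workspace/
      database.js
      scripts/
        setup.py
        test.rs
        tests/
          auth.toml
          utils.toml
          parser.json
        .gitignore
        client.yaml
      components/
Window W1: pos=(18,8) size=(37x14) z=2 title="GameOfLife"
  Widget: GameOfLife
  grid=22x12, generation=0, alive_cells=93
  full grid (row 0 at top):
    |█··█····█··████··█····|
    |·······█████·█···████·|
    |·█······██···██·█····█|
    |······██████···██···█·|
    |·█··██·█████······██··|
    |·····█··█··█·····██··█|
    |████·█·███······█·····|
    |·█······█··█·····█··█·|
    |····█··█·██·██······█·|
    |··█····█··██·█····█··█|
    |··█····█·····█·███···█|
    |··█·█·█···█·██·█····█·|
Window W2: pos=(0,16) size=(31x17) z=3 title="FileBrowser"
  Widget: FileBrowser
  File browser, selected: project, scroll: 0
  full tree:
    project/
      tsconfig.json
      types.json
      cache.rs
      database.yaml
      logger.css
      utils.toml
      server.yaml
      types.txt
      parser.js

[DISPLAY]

                                    
    ┏━━━━━━━━━━━━━━━━━━━━━━━━━━━━━━━
    ┃ GameOfLife                    
    ┠───────────────────────────────
    ┃Gen: 0                         
    ┃·······█████·█···████·         
    ┃·█······██···██·█····█         
    ┃······██████···██···█·         
    ┃·█··██·█████······██··         
━━━━━━━━━━━━━━━━┓·····██··█         
                ┃····█·····         
────────────────┨·····█··█·         
/               ┃██······█·         
json            ┃·█····█··█         
n               ┃━━━━━━━━━━━━━━━━━━━
                ┃                   
yaml            ┃                   
s               ┃                   
l               ┃                   
ml              ┃                   


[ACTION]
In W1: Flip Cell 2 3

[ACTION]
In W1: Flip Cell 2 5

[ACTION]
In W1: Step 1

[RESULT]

                                    
    ┏━━━━━━━━━━━━━━━━━━━━━━━━━━━━━━━
    ┃ GameOfLife                    
    ┠───────────────────────────────
    ┃Gen: 1                         
    ┃··█·█··█···█···██████·         
    ┃·············██·█·█··█         
    ┃··█········██·████·██·         
    ┃····██······█···█·███·         
━━━━━━━━━━━━━━━━┓·····███··         
                ┃····█·█···         
────────────────┨█·········         
/               ┃·█·····███         
json            ┃·█··██··██         
n               ┃━━━━━━━━━━━━━━━━━━━
                ┃                   
yaml            ┃                   
s               ┃                   
l               ┃                   
ml              ┃                   


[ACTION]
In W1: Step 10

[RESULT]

                                    
    ┏━━━━━━━━━━━━━━━━━━━━━━━━━━━━━━━
    ┃ GameOfLife                    
    ┠───────────────────────────────
    ┃Gen: 11                        
    ┃·········██···██······         
    ┃···········█···█······         
    ┃··████·····█··█·······         
    ┃·█████······██········         
━━━━━━━━━━━━━━━━┓·█········         
                ┃█·██······         
────────────────┨█·██······         
/               ┃██········         
json            ┃██········         
n               ┃━━━━━━━━━━━━━━━━━━━
                ┃                   
yaml            ┃                   
s               ┃                   
l               ┃                   
ml              ┃                   


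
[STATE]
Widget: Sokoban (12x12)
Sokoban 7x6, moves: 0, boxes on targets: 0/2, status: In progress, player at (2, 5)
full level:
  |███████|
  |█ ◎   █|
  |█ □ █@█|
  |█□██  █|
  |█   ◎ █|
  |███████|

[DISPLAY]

███████     
█ ◎   █     
█ □ █@█     
█□██  █     
█   ◎ █     
███████     
Moves: 0  0/
            
            
            
            
            


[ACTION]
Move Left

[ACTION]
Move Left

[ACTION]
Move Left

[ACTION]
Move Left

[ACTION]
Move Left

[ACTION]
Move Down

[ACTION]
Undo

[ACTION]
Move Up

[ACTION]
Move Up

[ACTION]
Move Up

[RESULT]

███████     
█ ◎  @█     
█ □ █ █     
█□██  █     
█   ◎ █     
███████     
Moves: 1  0/
            
            
            
            
            


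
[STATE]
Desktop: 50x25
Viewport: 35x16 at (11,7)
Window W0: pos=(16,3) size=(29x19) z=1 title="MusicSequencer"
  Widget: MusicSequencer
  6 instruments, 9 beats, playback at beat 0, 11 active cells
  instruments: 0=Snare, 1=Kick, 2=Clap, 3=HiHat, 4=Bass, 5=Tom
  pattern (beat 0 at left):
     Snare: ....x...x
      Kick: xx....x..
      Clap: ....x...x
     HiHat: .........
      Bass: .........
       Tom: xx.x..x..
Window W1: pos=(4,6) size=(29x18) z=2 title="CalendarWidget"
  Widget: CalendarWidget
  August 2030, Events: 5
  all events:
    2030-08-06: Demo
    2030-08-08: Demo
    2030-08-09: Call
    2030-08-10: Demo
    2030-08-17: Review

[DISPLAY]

darWidget            ┃           ┃ 
─────────────────────┨           ┃ 
  August 2030        ┃           ┃ 
We Th Fr Sa Su       ┃           ┃ 
    1  2  3  4       ┃           ┃ 
  7  8*  9* 10* 11   ┃           ┃ 
14 15 16 17* 18      ┃           ┃ 
21 22 23 24 25       ┃           ┃ 
28 29 30 31          ┃           ┃ 
                     ┃           ┃ 
                     ┃           ┃ 
                     ┃           ┃ 
                     ┃           ┃ 
                     ┃           ┃ 
                     ┃━━━━━━━━━━━┛ 
                     ┃             


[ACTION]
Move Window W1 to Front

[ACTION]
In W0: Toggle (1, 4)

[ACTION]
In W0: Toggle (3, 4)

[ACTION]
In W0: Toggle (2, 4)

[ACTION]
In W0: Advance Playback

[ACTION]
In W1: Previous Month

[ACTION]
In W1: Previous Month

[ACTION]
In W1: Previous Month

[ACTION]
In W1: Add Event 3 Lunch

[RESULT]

darWidget            ┃           ┃ 
─────────────────────┨           ┃ 
    May 2030         ┃           ┃ 
We Th Fr Sa Su       ┃           ┃ 
 1  2  3*  4  5      ┃           ┃ 
 8  9 10 11 12       ┃           ┃ 
15 16 17 18 19       ┃           ┃ 
22 23 24 25 26       ┃           ┃ 
29 30 31             ┃           ┃ 
                     ┃           ┃ 
                     ┃           ┃ 
                     ┃           ┃ 
                     ┃           ┃ 
                     ┃           ┃ 
                     ┃━━━━━━━━━━━┛ 
                     ┃             


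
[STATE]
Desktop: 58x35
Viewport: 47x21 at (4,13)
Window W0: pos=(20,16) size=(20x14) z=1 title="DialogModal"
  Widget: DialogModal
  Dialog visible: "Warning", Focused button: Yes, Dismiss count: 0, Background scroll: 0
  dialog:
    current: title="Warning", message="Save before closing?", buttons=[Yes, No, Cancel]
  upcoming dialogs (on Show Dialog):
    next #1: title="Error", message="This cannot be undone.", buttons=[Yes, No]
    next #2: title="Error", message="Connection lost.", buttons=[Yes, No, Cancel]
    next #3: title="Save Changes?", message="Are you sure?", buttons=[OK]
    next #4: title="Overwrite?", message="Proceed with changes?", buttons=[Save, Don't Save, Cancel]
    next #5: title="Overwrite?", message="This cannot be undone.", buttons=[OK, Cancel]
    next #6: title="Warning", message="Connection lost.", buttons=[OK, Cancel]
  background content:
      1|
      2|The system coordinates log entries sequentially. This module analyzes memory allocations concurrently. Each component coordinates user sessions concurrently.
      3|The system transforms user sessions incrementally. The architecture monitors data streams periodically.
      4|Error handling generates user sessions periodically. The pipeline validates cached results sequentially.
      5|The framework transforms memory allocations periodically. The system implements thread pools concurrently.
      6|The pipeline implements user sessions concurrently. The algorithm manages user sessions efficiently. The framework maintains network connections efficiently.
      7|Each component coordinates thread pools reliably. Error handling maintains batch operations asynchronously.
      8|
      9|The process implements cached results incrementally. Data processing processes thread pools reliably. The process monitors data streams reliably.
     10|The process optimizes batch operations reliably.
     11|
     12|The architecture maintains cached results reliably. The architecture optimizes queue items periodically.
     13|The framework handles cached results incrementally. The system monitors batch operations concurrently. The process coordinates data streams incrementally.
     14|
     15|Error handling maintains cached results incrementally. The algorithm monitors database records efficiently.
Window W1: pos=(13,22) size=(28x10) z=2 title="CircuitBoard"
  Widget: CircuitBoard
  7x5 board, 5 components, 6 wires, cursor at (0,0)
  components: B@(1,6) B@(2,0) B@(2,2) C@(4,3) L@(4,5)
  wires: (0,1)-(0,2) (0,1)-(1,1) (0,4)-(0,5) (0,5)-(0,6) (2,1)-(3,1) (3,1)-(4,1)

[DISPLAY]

                                               
                                               
                                               
                ┏━━━━━━━━━━━━━━━━━━┓           
                ┃ DialogModal      ┃           
                ┠──────────────────┨           
                ┃                  ┃           
                ┃The system coordin┃           
                ┃Th┌────────────┐fo┃           
         ┏━━━━━━━━━━━━━━━━━━━━━━━━━━┓          
         ┃ CircuitBoard             ┃          
         ┠──────────────────────────┨          
         ┃   0 1 2 3 4 5 6          ┃          
         ┃0  [.]  · ─ ·       · ─ · ┃          
         ┃        │                 ┃          
         ┃1       ·                 ┃          
         ┃                          ┃          
         ┃2   B   ·   B             ┃          
         ┗━━━━━━━━━━━━━━━━━━━━━━━━━━┛          
                                               
                                               


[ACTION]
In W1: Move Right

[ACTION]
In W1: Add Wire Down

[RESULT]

                                               
                                               
                                               
                ┏━━━━━━━━━━━━━━━━━━┓           
                ┃ DialogModal      ┃           
                ┠──────────────────┨           
                ┃                  ┃           
                ┃The system coordin┃           
                ┃Th┌────────────┐fo┃           
         ┏━━━━━━━━━━━━━━━━━━━━━━━━━━┓          
         ┃ CircuitBoard             ┃          
         ┠──────────────────────────┨          
         ┃   0 1 2 3 4 5 6          ┃          
         ┃0      [.]─ ·       · ─ · ┃          
         ┃        │                 ┃          
         ┃1       ·                 ┃          
         ┃                          ┃          
         ┃2   B   ·   B             ┃          
         ┗━━━━━━━━━━━━━━━━━━━━━━━━━━┛          
                                               
                                               


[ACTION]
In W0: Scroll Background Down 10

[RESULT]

                                               
                                               
                                               
                ┏━━━━━━━━━━━━━━━━━━┓           
                ┃ DialogModal      ┃           
                ┠──────────────────┨           
                ┃                  ┃           
                ┃The architecture m┃           
                ┃Th┌────────────┐nd┃           
         ┏━━━━━━━━━━━━━━━━━━━━━━━━━━┓          
         ┃ CircuitBoard             ┃          
         ┠──────────────────────────┨          
         ┃   0 1 2 3 4 5 6          ┃          
         ┃0      [.]─ ·       · ─ · ┃          
         ┃        │                 ┃          
         ┃1       ·                 ┃          
         ┃                          ┃          
         ┃2   B   ·   B             ┃          
         ┗━━━━━━━━━━━━━━━━━━━━━━━━━━┛          
                                               
                                               


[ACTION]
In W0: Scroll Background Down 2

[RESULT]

                                               
                                               
                                               
                ┏━━━━━━━━━━━━━━━━━━┓           
                ┃ DialogModal      ┃           
                ┠──────────────────┨           
                ┃The framework hand┃           
                ┃                  ┃           
                ┃Er┌────────────┐ai┃           
         ┏━━━━━━━━━━━━━━━━━━━━━━━━━━┓          
         ┃ CircuitBoard             ┃          
         ┠──────────────────────────┨          
         ┃   0 1 2 3 4 5 6          ┃          
         ┃0      [.]─ ·       · ─ · ┃          
         ┃        │                 ┃          
         ┃1       ·                 ┃          
         ┃                          ┃          
         ┃2   B   ·   B             ┃          
         ┗━━━━━━━━━━━━━━━━━━━━━━━━━━┛          
                                               
                                               
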